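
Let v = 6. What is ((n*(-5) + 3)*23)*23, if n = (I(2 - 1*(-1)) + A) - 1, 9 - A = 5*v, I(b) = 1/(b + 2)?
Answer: 59248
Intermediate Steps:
I(b) = 1/(2 + b)
A = -21 (A = 9 - 5*6 = 9 - 1*30 = 9 - 30 = -21)
n = -109/5 (n = (1/(2 + (2 - 1*(-1))) - 21) - 1 = (1/(2 + (2 + 1)) - 21) - 1 = (1/(2 + 3) - 21) - 1 = (1/5 - 21) - 1 = (⅕ - 21) - 1 = -104/5 - 1 = -109/5 ≈ -21.800)
((n*(-5) + 3)*23)*23 = ((-109/5*(-5) + 3)*23)*23 = ((109 + 3)*23)*23 = (112*23)*23 = 2576*23 = 59248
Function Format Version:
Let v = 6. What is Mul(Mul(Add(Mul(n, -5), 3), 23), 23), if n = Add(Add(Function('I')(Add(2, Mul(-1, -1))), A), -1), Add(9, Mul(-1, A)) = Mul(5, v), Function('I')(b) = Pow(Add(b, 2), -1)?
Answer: 59248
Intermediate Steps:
Function('I')(b) = Pow(Add(2, b), -1)
A = -21 (A = Add(9, Mul(-1, Mul(5, 6))) = Add(9, Mul(-1, 30)) = Add(9, -30) = -21)
n = Rational(-109, 5) (n = Add(Add(Pow(Add(2, Add(2, Mul(-1, -1))), -1), -21), -1) = Add(Add(Pow(Add(2, Add(2, 1)), -1), -21), -1) = Add(Add(Pow(Add(2, 3), -1), -21), -1) = Add(Add(Pow(5, -1), -21), -1) = Add(Add(Rational(1, 5), -21), -1) = Add(Rational(-104, 5), -1) = Rational(-109, 5) ≈ -21.800)
Mul(Mul(Add(Mul(n, -5), 3), 23), 23) = Mul(Mul(Add(Mul(Rational(-109, 5), -5), 3), 23), 23) = Mul(Mul(Add(109, 3), 23), 23) = Mul(Mul(112, 23), 23) = Mul(2576, 23) = 59248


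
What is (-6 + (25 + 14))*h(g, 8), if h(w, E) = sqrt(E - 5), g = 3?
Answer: 33*sqrt(3) ≈ 57.158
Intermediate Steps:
h(w, E) = sqrt(-5 + E)
(-6 + (25 + 14))*h(g, 8) = (-6 + (25 + 14))*sqrt(-5 + 8) = (-6 + 39)*sqrt(3) = 33*sqrt(3)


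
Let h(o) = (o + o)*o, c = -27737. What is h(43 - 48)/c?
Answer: -50/27737 ≈ -0.0018026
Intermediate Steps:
h(o) = 2*o² (h(o) = (2*o)*o = 2*o²)
h(43 - 48)/c = (2*(43 - 48)²)/(-27737) = (2*(-5)²)*(-1/27737) = (2*25)*(-1/27737) = 50*(-1/27737) = -50/27737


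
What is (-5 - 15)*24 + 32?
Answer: -448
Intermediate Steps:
(-5 - 15)*24 + 32 = -20*24 + 32 = -480 + 32 = -448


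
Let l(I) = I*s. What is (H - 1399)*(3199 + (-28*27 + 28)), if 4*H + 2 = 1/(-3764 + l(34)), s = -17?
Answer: -60061403507/17368 ≈ -3.4582e+6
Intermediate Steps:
l(I) = -17*I (l(I) = I*(-17) = -17*I)
H = -8685/17368 (H = -½ + 1/(4*(-3764 - 17*34)) = -½ + 1/(4*(-3764 - 578)) = -½ + (¼)/(-4342) = -½ + (¼)*(-1/4342) = -½ - 1/17368 = -8685/17368 ≈ -0.50006)
(H - 1399)*(3199 + (-28*27 + 28)) = (-8685/17368 - 1399)*(3199 + (-28*27 + 28)) = -24306517*(3199 + (-756 + 28))/17368 = -24306517*(3199 - 728)/17368 = -24306517/17368*2471 = -60061403507/17368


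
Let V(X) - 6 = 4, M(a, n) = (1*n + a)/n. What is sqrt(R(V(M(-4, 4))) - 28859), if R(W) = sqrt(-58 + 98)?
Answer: sqrt(-28859 + 2*sqrt(10)) ≈ 169.86*I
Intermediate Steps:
M(a, n) = (a + n)/n (M(a, n) = (n + a)/n = (a + n)/n)
V(X) = 10 (V(X) = 6 + 4 = 10)
R(W) = 2*sqrt(10) (R(W) = sqrt(40) = 2*sqrt(10))
sqrt(R(V(M(-4, 4))) - 28859) = sqrt(2*sqrt(10) - 28859) = sqrt(-28859 + 2*sqrt(10))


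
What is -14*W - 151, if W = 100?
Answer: -1551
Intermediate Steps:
-14*W - 151 = -14*100 - 151 = -1400 - 151 = -1551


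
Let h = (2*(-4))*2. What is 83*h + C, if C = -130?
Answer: -1458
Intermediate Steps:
h = -16 (h = -8*2 = -16)
83*h + C = 83*(-16) - 130 = -1328 - 130 = -1458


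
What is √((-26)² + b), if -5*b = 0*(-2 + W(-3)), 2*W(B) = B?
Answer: 26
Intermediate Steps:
W(B) = B/2
b = 0 (b = -0*(-2 + (½)*(-3)) = -0*(-2 - 3/2) = -0*(-7)/2 = -⅕*0 = 0)
√((-26)² + b) = √((-26)² + 0) = √(676 + 0) = √676 = 26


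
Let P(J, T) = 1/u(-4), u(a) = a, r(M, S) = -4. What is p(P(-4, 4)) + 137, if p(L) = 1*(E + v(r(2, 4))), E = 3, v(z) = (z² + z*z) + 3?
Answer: 175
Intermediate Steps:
v(z) = 3 + 2*z² (v(z) = (z² + z²) + 3 = 2*z² + 3 = 3 + 2*z²)
P(J, T) = -¼ (P(J, T) = 1/(-4) = -¼)
p(L) = 38 (p(L) = 1*(3 + (3 + 2*(-4)²)) = 1*(3 + (3 + 2*16)) = 1*(3 + (3 + 32)) = 1*(3 + 35) = 1*38 = 38)
p(P(-4, 4)) + 137 = 38 + 137 = 175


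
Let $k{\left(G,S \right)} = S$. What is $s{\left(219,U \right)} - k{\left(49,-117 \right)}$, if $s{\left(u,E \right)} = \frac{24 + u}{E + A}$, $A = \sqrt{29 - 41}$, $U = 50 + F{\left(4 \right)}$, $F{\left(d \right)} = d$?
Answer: $\frac{59283}{488} - \frac{81 i \sqrt{3}}{488} \approx 121.48 - 0.28749 i$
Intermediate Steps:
$U = 54$ ($U = 50 + 4 = 54$)
$A = 2 i \sqrt{3}$ ($A = \sqrt{-12} = 2 i \sqrt{3} \approx 3.4641 i$)
$s{\left(u,E \right)} = \frac{24 + u}{E + 2 i \sqrt{3}}$
$s{\left(219,U \right)} - k{\left(49,-117 \right)} = \frac{24 + 219}{54 + 2 i \sqrt{3}} - -117 = \frac{1}{54 + 2 i \sqrt{3}} \cdot 243 + 117 = \frac{243}{54 + 2 i \sqrt{3}} + 117 = 117 + \frac{243}{54 + 2 i \sqrt{3}}$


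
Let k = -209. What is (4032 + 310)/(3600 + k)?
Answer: 4342/3391 ≈ 1.2804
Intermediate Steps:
(4032 + 310)/(3600 + k) = (4032 + 310)/(3600 - 209) = 4342/3391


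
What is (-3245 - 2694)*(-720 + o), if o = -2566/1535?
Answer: 6579022274/1535 ≈ 4.2860e+6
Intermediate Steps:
o = -2566/1535 (o = -2566*1/1535 = -2566/1535 ≈ -1.6717)
(-3245 - 2694)*(-720 + o) = (-3245 - 2694)*(-720 - 2566/1535) = -5939*(-1107766/1535) = 6579022274/1535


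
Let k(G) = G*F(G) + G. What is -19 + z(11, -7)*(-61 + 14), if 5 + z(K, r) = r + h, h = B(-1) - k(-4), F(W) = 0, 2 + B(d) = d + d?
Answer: 545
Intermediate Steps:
B(d) = -2 + 2*d (B(d) = -2 + (d + d) = -2 + 2*d)
k(G) = G (k(G) = G*0 + G = 0 + G = G)
h = 0 (h = (-2 + 2*(-1)) - 1*(-4) = (-2 - 2) + 4 = -4 + 4 = 0)
z(K, r) = -5 + r (z(K, r) = -5 + (r + 0) = -5 + r)
-19 + z(11, -7)*(-61 + 14) = -19 + (-5 - 7)*(-61 + 14) = -19 - 12*(-47) = -19 + 564 = 545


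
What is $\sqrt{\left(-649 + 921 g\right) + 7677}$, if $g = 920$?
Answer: $2 \sqrt{213587} \approx 924.31$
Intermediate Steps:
$\sqrt{\left(-649 + 921 g\right) + 7677} = \sqrt{\left(-649 + 921 \cdot 920\right) + 7677} = \sqrt{\left(-649 + 847320\right) + 7677} = \sqrt{846671 + 7677} = \sqrt{854348} = 2 \sqrt{213587}$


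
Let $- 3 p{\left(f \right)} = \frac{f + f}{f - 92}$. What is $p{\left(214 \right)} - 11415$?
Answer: $- \frac{2089159}{183} \approx -11416.0$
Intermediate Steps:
$p{\left(f \right)} = - \frac{2 f}{3 \left(-92 + f\right)}$ ($p{\left(f \right)} = - \frac{\left(f + f\right) \frac{1}{f - 92}}{3} = - \frac{2 f \frac{1}{-92 + f}}{3} = - \frac{2 f}{3 \left(-92 + f\right)}$)
$p{\left(214 \right)} - 11415 = \left(-2\right) 214 \frac{1}{-276 + 3 \cdot 214} - 11415 = \left(-2\right) 214 \frac{1}{-276 + 642} - 11415 = \left(-2\right) 214 \cdot \frac{1}{366} - 11415 = - \frac{214}{183} - 11415 = - \frac{2089159}{183}$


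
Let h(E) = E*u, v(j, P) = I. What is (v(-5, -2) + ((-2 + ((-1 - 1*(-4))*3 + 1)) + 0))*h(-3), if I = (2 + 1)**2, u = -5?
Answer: 255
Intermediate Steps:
I = 9 (I = 3**2 = 9)
v(j, P) = 9
h(E) = -5*E (h(E) = E*(-5) = -5*E)
(v(-5, -2) + ((-2 + ((-1 - 1*(-4))*3 + 1)) + 0))*h(-3) = (9 + ((-2 + ((-1 - 1*(-4))*3 + 1)) + 0))*(-5*(-3)) = (9 + ((-2 + ((-1 + 4)*3 + 1)) + 0))*15 = (9 + ((-2 + (3*3 + 1)) + 0))*15 = (9 + ((-2 + (9 + 1)) + 0))*15 = (9 + ((-2 + 10) + 0))*15 = (9 + (8 + 0))*15 = (9 + 8)*15 = 17*15 = 255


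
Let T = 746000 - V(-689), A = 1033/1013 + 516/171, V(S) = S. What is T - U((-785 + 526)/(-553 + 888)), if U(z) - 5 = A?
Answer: 43114047727/57741 ≈ 7.4668e+5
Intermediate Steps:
A = 233117/57741 (A = 1033*(1/1013) + 516*(1/171) = 1033/1013 + 172/57 = 233117/57741 ≈ 4.0373)
U(z) = 521822/57741 (U(z) = 5 + 233117/57741 = 521822/57741)
T = 746689 (T = 746000 - 1*(-689) = 746000 + 689 = 746689)
T - U((-785 + 526)/(-553 + 888)) = 746689 - 1*521822/57741 = 746689 - 521822/57741 = 43114047727/57741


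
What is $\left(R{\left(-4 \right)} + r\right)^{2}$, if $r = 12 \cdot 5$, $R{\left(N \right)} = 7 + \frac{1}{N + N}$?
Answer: $\frac{286225}{64} \approx 4472.3$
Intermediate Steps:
$R{\left(N \right)} = 7 + \frac{1}{2 N}$
$r = 60$
$\left(R{\left(-4 \right)} + r\right)^{2} = \left(\left(7 + \frac{1}{2 \left(-4\right)}\right) + 60\right)^{2} = \left(\left(7 + \frac{1}{2} \left(- \frac{1}{4}\right)\right) + 60\right)^{2} = \left(\left(7 - \frac{1}{8}\right) + 60\right)^{2} = \left(\frac{55}{8} + 60\right)^{2} = \left(\frac{535}{8}\right)^{2} = \frac{286225}{64}$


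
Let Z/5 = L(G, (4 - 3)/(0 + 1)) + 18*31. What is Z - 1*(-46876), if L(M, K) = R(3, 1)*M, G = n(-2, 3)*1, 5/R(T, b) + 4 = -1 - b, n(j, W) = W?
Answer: 99307/2 ≈ 49654.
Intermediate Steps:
R(T, b) = 5/(-5 - b) (R(T, b) = 5/(-4 + (-1 - b)) = 5/(-5 - b))
G = 3 (G = 3*1 = 3)
L(M, K) = -5*M/6 (L(M, K) = (-5/(5 + 1))*M = (-5/6)*M = (-5*⅙)*M = -5*M/6)
Z = 5555/2 (Z = 5*(-⅚*3 + 18*31) = 5*(-5/2 + 558) = 5*(1111/2) = 5555/2 ≈ 2777.5)
Z - 1*(-46876) = 5555/2 - 1*(-46876) = 5555/2 + 46876 = 99307/2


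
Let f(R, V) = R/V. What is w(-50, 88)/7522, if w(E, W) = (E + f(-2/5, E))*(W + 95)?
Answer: -1143567/940250 ≈ -1.2162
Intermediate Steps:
w(E, W) = (95 + W)*(E - 2/(5*E)) (w(E, W) = (E + (-2/5)/E)*(W + 95) = (E + (-2*1/5)/E)*(95 + W) = (E - 2/(5*E))*(95 + W) = (95 + W)*(E - 2/(5*E)))
w(-50, 88)/7522 = ((1/5)*(-190 - 2*88 + 5*(-50)**2*(95 + 88))/(-50))/7522 = ((1/5)*(-1/50)*(-190 - 176 + 5*2500*183))*(1/7522) = ((1/5)*(-1/50)*(-190 - 176 + 2287500))*(1/7522) = ((1/5)*(-1/50)*2287134)*(1/7522) = -1143567/125*1/7522 = -1143567/940250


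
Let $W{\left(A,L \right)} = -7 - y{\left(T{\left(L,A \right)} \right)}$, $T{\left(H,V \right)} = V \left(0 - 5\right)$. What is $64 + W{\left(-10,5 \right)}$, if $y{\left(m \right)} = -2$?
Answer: $59$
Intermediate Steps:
$T{\left(H,V \right)} = - 5 V$ ($T{\left(H,V \right)} = V \left(-5\right) = - 5 V$)
$W{\left(A,L \right)} = -5$ ($W{\left(A,L \right)} = -7 - -2 = -7 + 2 = -5$)
$64 + W{\left(-10,5 \right)} = 64 - 5 = 59$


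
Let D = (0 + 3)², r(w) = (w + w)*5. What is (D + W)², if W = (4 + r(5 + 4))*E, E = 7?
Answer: 444889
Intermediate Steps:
r(w) = 10*w (r(w) = (2*w)*5 = 10*w)
D = 9 (D = 3² = 9)
W = 658 (W = (4 + 10*(5 + 4))*7 = (4 + 10*9)*7 = (4 + 90)*7 = 94*7 = 658)
(D + W)² = (9 + 658)² = 667² = 444889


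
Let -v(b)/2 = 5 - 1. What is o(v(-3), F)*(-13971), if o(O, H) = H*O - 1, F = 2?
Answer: 237507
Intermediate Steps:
v(b) = -8 (v(b) = -2*(5 - 1) = -2*4 = -8)
o(O, H) = -1 + H*O
o(v(-3), F)*(-13971) = (-1 + 2*(-8))*(-13971) = (-1 - 16)*(-13971) = -17*(-13971) = 237507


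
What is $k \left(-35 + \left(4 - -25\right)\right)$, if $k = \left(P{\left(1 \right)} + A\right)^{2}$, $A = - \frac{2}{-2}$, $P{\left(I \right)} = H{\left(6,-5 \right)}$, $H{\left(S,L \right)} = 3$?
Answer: $-96$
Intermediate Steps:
$P{\left(I \right)} = 3$
$A = 1$ ($A = \left(-2\right) \left(- \frac{1}{2}\right) = 1$)
$k = 16$ ($k = \left(3 + 1\right)^{2} = 4^{2} = 16$)
$k \left(-35 + \left(4 - -25\right)\right) = 16 \left(-35 + \left(4 - -25\right)\right) = 16 \left(-35 + \left(4 + 25\right)\right) = 16 \left(-35 + 29\right) = 16 \left(-6\right) = -96$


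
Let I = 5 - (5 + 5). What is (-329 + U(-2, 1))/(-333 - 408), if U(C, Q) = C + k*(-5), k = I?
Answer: 102/247 ≈ 0.41296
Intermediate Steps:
I = -5 (I = 5 - 1*10 = 5 - 10 = -5)
k = -5
U(C, Q) = 25 + C (U(C, Q) = C - 5*(-5) = C + 25 = 25 + C)
(-329 + U(-2, 1))/(-333 - 408) = (-329 + (25 - 2))/(-333 - 408) = (-329 + 23)/(-741) = -306*(-1/741) = 102/247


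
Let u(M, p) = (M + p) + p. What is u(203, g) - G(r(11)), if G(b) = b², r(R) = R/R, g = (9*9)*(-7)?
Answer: -932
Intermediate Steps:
g = -567 (g = 81*(-7) = -567)
r(R) = 1
u(M, p) = M + 2*p
u(203, g) - G(r(11)) = (203 + 2*(-567)) - 1*1² = (203 - 1134) - 1*1 = -931 - 1 = -932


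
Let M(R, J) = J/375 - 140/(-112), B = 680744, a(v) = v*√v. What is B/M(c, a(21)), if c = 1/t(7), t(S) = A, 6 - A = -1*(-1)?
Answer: 212732500000/374161 - 9530416000*√21/374161 ≈ 4.5183e+5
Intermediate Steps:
A = 5 (A = 6 - (-1)*(-1) = 6 - 1*1 = 6 - 1 = 5)
t(S) = 5
a(v) = v^(3/2)
c = ⅕ (c = 1/5 = ⅕ ≈ 0.20000)
M(R, J) = 5/4 + J/375 (M(R, J) = J*(1/375) - 140*(-1/112) = J/375 + 5/4 = 5/4 + J/375)
B/M(c, a(21)) = 680744/(5/4 + 21^(3/2)/375) = 680744/(5/4 + (21*√21)/375) = 680744/(5/4 + 7*√21/125)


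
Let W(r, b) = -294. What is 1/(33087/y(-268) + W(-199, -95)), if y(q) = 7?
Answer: 7/31029 ≈ 0.00022560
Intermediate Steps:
1/(33087/y(-268) + W(-199, -95)) = 1/(33087/7 - 294) = 1/(31029/7) = 7/31029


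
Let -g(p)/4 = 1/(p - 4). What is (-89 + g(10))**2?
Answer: 72361/9 ≈ 8040.1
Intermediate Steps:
g(p) = -4/(-4 + p) (g(p) = -4/(p - 4) = -4/(-4 + p))
(-89 + g(10))**2 = (-89 - 4/(-4 + 10))**2 = (-89 - 4/6)**2 = (-89 - 4*1/6)**2 = (-89 - 2/3)**2 = (-269/3)**2 = 72361/9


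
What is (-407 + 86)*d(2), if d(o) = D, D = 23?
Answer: -7383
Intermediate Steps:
d(o) = 23
(-407 + 86)*d(2) = (-407 + 86)*23 = -321*23 = -7383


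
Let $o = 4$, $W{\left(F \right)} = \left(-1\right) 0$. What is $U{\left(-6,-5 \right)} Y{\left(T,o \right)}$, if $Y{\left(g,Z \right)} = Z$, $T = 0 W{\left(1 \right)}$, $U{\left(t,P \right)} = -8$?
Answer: $-32$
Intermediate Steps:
$W{\left(F \right)} = 0$
$T = 0$ ($T = 0 \cdot 0 = 0$)
$U{\left(-6,-5 \right)} Y{\left(T,o \right)} = \left(-8\right) 4 = -32$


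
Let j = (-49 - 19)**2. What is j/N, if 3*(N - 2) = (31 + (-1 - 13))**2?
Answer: 13872/295 ≈ 47.024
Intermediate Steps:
N = 295/3 (N = 2 + (31 + (-1 - 13))**2/3 = 2 + (31 - 14)**2/3 = 2 + (1/3)*17**2 = 2 + (1/3)*289 = 2 + 289/3 = 295/3 ≈ 98.333)
j = 4624 (j = (-68)**2 = 4624)
j/N = 4624/(295/3) = 4624*(3/295) = 13872/295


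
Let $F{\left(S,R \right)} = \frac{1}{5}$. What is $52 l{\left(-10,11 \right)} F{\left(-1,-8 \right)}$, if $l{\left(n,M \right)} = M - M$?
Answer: $0$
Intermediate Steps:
$l{\left(n,M \right)} = 0$
$F{\left(S,R \right)} = \frac{1}{5}$
$52 l{\left(-10,11 \right)} F{\left(-1,-8 \right)} = 52 \cdot 0 \cdot \frac{1}{5} = 0 \cdot \frac{1}{5} = 0$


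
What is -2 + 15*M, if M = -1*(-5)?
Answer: 73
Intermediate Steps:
M = 5
-2 + 15*M = -2 + 15*5 = -2 + 75 = 73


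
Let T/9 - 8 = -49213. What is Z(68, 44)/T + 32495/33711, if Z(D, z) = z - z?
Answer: 32495/33711 ≈ 0.96393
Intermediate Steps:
Z(D, z) = 0
T = -442845 (T = 72 + 9*(-49213) = 72 - 442917 = -442845)
Z(68, 44)/T + 32495/33711 = 0/(-442845) + 32495/33711 = 0*(-1/442845) + 32495*(1/33711) = 0 + 32495/33711 = 32495/33711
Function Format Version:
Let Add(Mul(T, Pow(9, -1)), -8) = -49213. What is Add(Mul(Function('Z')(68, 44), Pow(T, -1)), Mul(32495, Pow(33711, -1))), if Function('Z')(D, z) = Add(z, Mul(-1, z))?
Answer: Rational(32495, 33711) ≈ 0.96393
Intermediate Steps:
Function('Z')(D, z) = 0
T = -442845 (T = Add(72, Mul(9, -49213)) = Add(72, -442917) = -442845)
Add(Mul(Function('Z')(68, 44), Pow(T, -1)), Mul(32495, Pow(33711, -1))) = Add(Mul(0, Pow(-442845, -1)), Mul(32495, Pow(33711, -1))) = Add(Mul(0, Rational(-1, 442845)), Mul(32495, Rational(1, 33711))) = Add(0, Rational(32495, 33711)) = Rational(32495, 33711)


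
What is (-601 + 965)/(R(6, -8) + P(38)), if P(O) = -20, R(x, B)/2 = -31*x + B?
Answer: -91/102 ≈ -0.89216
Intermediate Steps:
R(x, B) = -62*x + 2*B (R(x, B) = 2*(-31*x + B) = 2*(B - 31*x) = -62*x + 2*B)
(-601 + 965)/(R(6, -8) + P(38)) = (-601 + 965)/((-62*6 + 2*(-8)) - 20) = 364/((-372 - 16) - 20) = 364/(-388 - 20) = 364/(-408) = 364*(-1/408) = -91/102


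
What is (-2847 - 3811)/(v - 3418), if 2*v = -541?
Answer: 13316/7377 ≈ 1.8051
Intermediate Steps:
v = -541/2 (v = (½)*(-541) = -541/2 ≈ -270.50)
(-2847 - 3811)/(v - 3418) = (-2847 - 3811)/(-541/2 - 3418) = -6658/(-7377/2) = -6658*(-2/7377) = 13316/7377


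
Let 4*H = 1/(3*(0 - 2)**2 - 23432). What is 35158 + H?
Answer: 3293601439/93680 ≈ 35158.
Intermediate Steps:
H = -1/93680 (H = 1/(4*(3*(0 - 2)**2 - 23432)) = 1/(4*(3*(-2)**2 - 23432)) = 1/(4*(3*4 - 23432)) = 1/(4*(12 - 23432)) = (1/4)/(-23420) = (1/4)*(-1/23420) = -1/93680 ≈ -1.0675e-5)
35158 + H = 35158 - 1/93680 = 3293601439/93680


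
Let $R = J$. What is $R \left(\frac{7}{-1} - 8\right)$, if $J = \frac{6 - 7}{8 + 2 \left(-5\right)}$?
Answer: $- \frac{15}{2} \approx -7.5$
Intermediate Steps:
$J = \frac{1}{2}$ ($J = - \frac{1}{8 - 10} = - \frac{1}{-2} = \left(-1\right) \left(- \frac{1}{2}\right) = \frac{1}{2} \approx 0.5$)
$R = \frac{1}{2} \approx 0.5$
$R \left(\frac{7}{-1} - 8\right) = \frac{\frac{7}{-1} - 8}{2} = \frac{7 \left(-1\right) - 8}{2} = \frac{-7 - 8}{2} = \frac{1}{2} \left(-15\right) = - \frac{15}{2}$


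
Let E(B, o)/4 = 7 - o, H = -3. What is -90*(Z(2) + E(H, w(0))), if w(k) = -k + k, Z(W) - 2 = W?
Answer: -2880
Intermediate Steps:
Z(W) = 2 + W
w(k) = 0
E(B, o) = 28 - 4*o (E(B, o) = 4*(7 - o) = 28 - 4*o)
-90*(Z(2) + E(H, w(0))) = -90*((2 + 2) + (28 - 4*0)) = -90*(4 + (28 + 0)) = -90*(4 + 28) = -90*32 = -2880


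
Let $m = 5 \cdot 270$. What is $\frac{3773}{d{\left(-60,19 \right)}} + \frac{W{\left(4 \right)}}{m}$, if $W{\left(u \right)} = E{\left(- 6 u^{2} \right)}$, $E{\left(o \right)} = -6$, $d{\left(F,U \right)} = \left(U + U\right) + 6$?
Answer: $\frac{77171}{900} \approx 85.746$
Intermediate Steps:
$m = 1350$
$d{\left(F,U \right)} = 6 + 2 U$ ($d{\left(F,U \right)} = 2 U + 6 = 6 + 2 U$)
$W{\left(u \right)} = -6$
$\frac{3773}{d{\left(-60,19 \right)}} + \frac{W{\left(4 \right)}}{m} = \frac{3773}{6 + 2 \cdot 19} - \frac{6}{1350} = \frac{3773}{6 + 38} - \frac{1}{225} = \frac{3773}{44} - \frac{1}{225} = 3773 \cdot \frac{1}{44} - \frac{1}{225} = \frac{343}{4} - \frac{1}{225} = \frac{77171}{900}$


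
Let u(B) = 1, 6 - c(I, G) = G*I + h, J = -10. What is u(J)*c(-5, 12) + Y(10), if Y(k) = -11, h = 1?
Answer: 54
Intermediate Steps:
c(I, G) = 5 - G*I (c(I, G) = 6 - (G*I + 1) = 6 - (1 + G*I) = 6 + (-1 - G*I) = 5 - G*I)
u(J)*c(-5, 12) + Y(10) = 1*(5 - 1*12*(-5)) - 11 = 1*(5 + 60) - 11 = 1*65 - 11 = 65 - 11 = 54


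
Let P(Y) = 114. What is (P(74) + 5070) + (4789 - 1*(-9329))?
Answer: 19302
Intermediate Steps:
(P(74) + 5070) + (4789 - 1*(-9329)) = (114 + 5070) + (4789 - 1*(-9329)) = 5184 + (4789 + 9329) = 5184 + 14118 = 19302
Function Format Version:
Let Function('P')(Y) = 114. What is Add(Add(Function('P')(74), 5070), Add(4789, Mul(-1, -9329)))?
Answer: 19302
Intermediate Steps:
Add(Add(Function('P')(74), 5070), Add(4789, Mul(-1, -9329))) = Add(Add(114, 5070), Add(4789, Mul(-1, -9329))) = Add(5184, Add(4789, 9329)) = Add(5184, 14118) = 19302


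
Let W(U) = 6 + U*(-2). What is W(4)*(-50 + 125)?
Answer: -150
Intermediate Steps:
W(U) = 6 - 2*U
W(4)*(-50 + 125) = (6 - 2*4)*(-50 + 125) = (6 - 8)*75 = -2*75 = -150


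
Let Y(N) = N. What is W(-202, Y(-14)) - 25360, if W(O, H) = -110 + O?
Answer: -25672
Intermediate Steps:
W(-202, Y(-14)) - 25360 = (-110 - 202) - 25360 = -312 - 25360 = -25672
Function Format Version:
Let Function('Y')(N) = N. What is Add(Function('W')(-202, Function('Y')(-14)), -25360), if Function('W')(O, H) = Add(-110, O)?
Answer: -25672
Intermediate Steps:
Add(Function('W')(-202, Function('Y')(-14)), -25360) = Add(Add(-110, -202), -25360) = Add(-312, -25360) = -25672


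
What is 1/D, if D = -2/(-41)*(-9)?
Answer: -41/18 ≈ -2.2778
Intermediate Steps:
D = -18/41 (D = -2*(-1/41)*(-9) = (2/41)*(-9) = -18/41 ≈ -0.43902)
1/D = 1/(-18/41) = -41/18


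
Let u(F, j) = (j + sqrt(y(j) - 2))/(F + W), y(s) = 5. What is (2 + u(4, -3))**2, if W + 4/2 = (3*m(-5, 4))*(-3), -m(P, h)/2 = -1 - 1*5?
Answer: (215 - sqrt(3))**2/11236 ≈ 4.0480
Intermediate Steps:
m(P, h) = 12 (m(P, h) = -2*(-1 - 1*5) = -2*(-1 - 5) = -2*(-6) = 12)
W = -110 (W = -2 + (3*12)*(-3) = -2 + 36*(-3) = -2 - 108 = -110)
u(F, j) = (j + sqrt(3))/(-110 + F) (u(F, j) = (j + sqrt(5 - 2))/(F - 110) = (j + sqrt(3))/(-110 + F))
(2 + u(4, -3))**2 = (2 + (-3 + sqrt(3))/(-110 + 4))**2 = (2 + (-3 + sqrt(3))/(-106))**2 = (2 - (-3 + sqrt(3))/106)**2 = (2 + (3/106 - sqrt(3)/106))**2 = (215/106 - sqrt(3)/106)**2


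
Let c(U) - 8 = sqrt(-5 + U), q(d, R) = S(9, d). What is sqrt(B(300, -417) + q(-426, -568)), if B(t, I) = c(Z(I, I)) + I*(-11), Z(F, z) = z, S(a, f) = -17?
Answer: sqrt(4578 + I*sqrt(422)) ≈ 67.661 + 0.1518*I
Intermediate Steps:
q(d, R) = -17
c(U) = 8 + sqrt(-5 + U)
B(t, I) = 8 + sqrt(-5 + I) - 11*I (B(t, I) = (8 + sqrt(-5 + I)) + I*(-11) = (8 + sqrt(-5 + I)) - 11*I = 8 + sqrt(-5 + I) - 11*I)
sqrt(B(300, -417) + q(-426, -568)) = sqrt((8 + sqrt(-5 - 417) - 11*(-417)) - 17) = sqrt((8 + sqrt(-422) + 4587) - 17) = sqrt((8 + I*sqrt(422) + 4587) - 17) = sqrt((4595 + I*sqrt(422)) - 17) = sqrt(4578 + I*sqrt(422))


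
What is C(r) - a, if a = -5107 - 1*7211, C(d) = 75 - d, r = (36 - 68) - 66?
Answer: 12491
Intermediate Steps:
r = -98 (r = -32 - 66 = -98)
a = -12318 (a = -5107 - 7211 = -12318)
C(r) - a = (75 - 1*(-98)) - 1*(-12318) = (75 + 98) + 12318 = 173 + 12318 = 12491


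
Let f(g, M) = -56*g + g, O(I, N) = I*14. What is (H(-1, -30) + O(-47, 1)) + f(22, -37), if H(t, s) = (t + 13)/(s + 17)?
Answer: -24296/13 ≈ -1868.9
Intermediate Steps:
H(t, s) = (13 + t)/(17 + s)
O(I, N) = 14*I
f(g, M) = -55*g
(H(-1, -30) + O(-47, 1)) + f(22, -37) = ((13 - 1)/(17 - 30) + 14*(-47)) - 55*22 = (12/(-13) - 658) - 1210 = (-1/13*12 - 658) - 1210 = (-12/13 - 658) - 1210 = -8566/13 - 1210 = -24296/13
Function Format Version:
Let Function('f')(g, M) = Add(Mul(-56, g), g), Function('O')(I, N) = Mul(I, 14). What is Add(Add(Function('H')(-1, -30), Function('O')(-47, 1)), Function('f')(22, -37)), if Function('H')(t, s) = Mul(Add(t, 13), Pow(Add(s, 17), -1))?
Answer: Rational(-24296, 13) ≈ -1868.9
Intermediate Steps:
Function('H')(t, s) = Mul(Pow(Add(17, s), -1), Add(13, t)) (Function('H')(t, s) = Mul(Add(13, t), Pow(Add(17, s), -1)) = Mul(Pow(Add(17, s), -1), Add(13, t)))
Function('O')(I, N) = Mul(14, I)
Function('f')(g, M) = Mul(-55, g)
Add(Add(Function('H')(-1, -30), Function('O')(-47, 1)), Function('f')(22, -37)) = Add(Add(Mul(Pow(Add(17, -30), -1), Add(13, -1)), Mul(14, -47)), Mul(-55, 22)) = Add(Add(Mul(Pow(-13, -1), 12), -658), -1210) = Add(Add(Mul(Rational(-1, 13), 12), -658), -1210) = Add(Add(Rational(-12, 13), -658), -1210) = Add(Rational(-8566, 13), -1210) = Rational(-24296, 13)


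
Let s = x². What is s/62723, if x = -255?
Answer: 65025/62723 ≈ 1.0367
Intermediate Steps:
s = 65025 (s = (-255)² = 65025)
s/62723 = 65025/62723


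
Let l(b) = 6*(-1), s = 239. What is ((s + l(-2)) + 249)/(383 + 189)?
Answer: 241/286 ≈ 0.84266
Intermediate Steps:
l(b) = -6
((s + l(-2)) + 249)/(383 + 189) = ((239 - 6) + 249)/(383 + 189) = (233 + 249)/572 = (1/572)*482 = 241/286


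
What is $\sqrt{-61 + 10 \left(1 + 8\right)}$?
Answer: $\sqrt{29} \approx 5.3852$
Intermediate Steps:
$\sqrt{-61 + 10 \left(1 + 8\right)} = \sqrt{-61 + 10 \cdot 9} = \sqrt{-61 + 90} = \sqrt{29}$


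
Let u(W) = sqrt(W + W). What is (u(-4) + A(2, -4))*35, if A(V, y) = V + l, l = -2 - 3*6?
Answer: -630 + 70*I*sqrt(2) ≈ -630.0 + 98.995*I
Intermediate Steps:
l = -20 (l = -2 - 1*18 = -2 - 18 = -20)
A(V, y) = -20 + V (A(V, y) = V - 20 = -20 + V)
u(W) = sqrt(2)*sqrt(W) (u(W) = sqrt(2*W) = sqrt(2)*sqrt(W))
(u(-4) + A(2, -4))*35 = (sqrt(2)*sqrt(-4) + (-20 + 2))*35 = (sqrt(2)*(2*I) - 18)*35 = (2*I*sqrt(2) - 18)*35 = (-18 + 2*I*sqrt(2))*35 = -630 + 70*I*sqrt(2)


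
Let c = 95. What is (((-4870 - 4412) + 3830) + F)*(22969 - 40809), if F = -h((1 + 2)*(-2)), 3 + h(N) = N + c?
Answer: 98797920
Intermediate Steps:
h(N) = 92 + N (h(N) = -3 + (N + 95) = -3 + (95 + N) = 92 + N)
F = -86 (F = -(92 + (1 + 2)*(-2)) = -(92 + 3*(-2)) = -(92 - 6) = -1*86 = -86)
(((-4870 - 4412) + 3830) + F)*(22969 - 40809) = (((-4870 - 4412) + 3830) - 86)*(22969 - 40809) = ((-9282 + 3830) - 86)*(-17840) = (-5452 - 86)*(-17840) = -5538*(-17840) = 98797920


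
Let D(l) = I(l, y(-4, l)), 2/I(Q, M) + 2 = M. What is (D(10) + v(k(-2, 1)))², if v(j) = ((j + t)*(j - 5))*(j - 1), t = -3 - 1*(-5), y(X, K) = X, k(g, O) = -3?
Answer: 9409/9 ≈ 1045.4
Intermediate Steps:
t = 2 (t = -3 + 5 = 2)
v(j) = (-1 + j)*(-5 + j)*(2 + j) (v(j) = ((j + 2)*(j - 5))*(j - 1) = ((2 + j)*(-5 + j))*(-1 + j) = ((-5 + j)*(2 + j))*(-1 + j) = (-1 + j)*(-5 + j)*(2 + j))
I(Q, M) = 2/(-2 + M)
D(l) = -⅓ (D(l) = 2/(-2 - 4) = 2/(-6) = 2*(-⅙) = -⅓)
(D(10) + v(k(-2, 1)))² = (-⅓ + (10 + (-3)³ - 7*(-3) - 4*(-3)²))² = (-⅓ + (10 - 27 + 21 - 4*9))² = (-⅓ + (10 - 27 + 21 - 36))² = (-⅓ - 32)² = (-97/3)² = 9409/9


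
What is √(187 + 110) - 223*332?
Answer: -74036 + 3*√33 ≈ -74019.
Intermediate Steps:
√(187 + 110) - 223*332 = √297 - 74036 = 3*√33 - 74036 = -74036 + 3*√33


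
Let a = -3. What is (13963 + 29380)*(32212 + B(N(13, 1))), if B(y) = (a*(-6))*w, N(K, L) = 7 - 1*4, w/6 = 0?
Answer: 1396164716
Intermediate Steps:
w = 0 (w = 6*0 = 0)
N(K, L) = 3 (N(K, L) = 7 - 4 = 3)
B(y) = 0 (B(y) = -3*(-6)*0 = 18*0 = 0)
(13963 + 29380)*(32212 + B(N(13, 1))) = (13963 + 29380)*(32212 + 0) = 43343*32212 = 1396164716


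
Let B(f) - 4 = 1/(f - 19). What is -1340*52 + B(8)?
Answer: -766437/11 ≈ -69676.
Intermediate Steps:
B(f) = 4 + 1/(-19 + f) (B(f) = 4 + 1/(f - 19) = 4 + 1/(-19 + f))
-1340*52 + B(8) = -1340*52 + (-75 + 4*8)/(-19 + 8) = -268*260 + (-75 + 32)/(-11) = -69680 - 1/11*(-43) = -69680 + 43/11 = -766437/11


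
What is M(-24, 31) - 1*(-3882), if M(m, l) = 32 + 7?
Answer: 3921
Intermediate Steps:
M(m, l) = 39
M(-24, 31) - 1*(-3882) = 39 - 1*(-3882) = 39 + 3882 = 3921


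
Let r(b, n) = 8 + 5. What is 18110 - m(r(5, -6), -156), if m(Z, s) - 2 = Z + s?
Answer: 18251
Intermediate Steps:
r(b, n) = 13
m(Z, s) = 2 + Z + s (m(Z, s) = 2 + (Z + s) = 2 + Z + s)
18110 - m(r(5, -6), -156) = 18110 - (2 + 13 - 156) = 18110 - 1*(-141) = 18110 + 141 = 18251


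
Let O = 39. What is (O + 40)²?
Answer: 6241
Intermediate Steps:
(O + 40)² = (39 + 40)² = 79² = 6241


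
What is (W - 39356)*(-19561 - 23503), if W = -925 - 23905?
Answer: 2764105904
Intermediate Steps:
W = -24830
(W - 39356)*(-19561 - 23503) = (-24830 - 39356)*(-19561 - 23503) = -64186*(-43064) = 2764105904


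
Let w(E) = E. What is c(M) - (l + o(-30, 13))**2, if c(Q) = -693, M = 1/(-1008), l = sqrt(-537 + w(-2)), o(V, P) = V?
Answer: -1054 + 420*I*sqrt(11) ≈ -1054.0 + 1393.0*I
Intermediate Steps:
l = 7*I*sqrt(11) (l = sqrt(-537 - 2) = sqrt(-539) = 7*I*sqrt(11) ≈ 23.216*I)
M = -1/1008 ≈ -0.00099206
c(M) - (l + o(-30, 13))**2 = -693 - (7*I*sqrt(11) - 30)**2 = -693 - (-30 + 7*I*sqrt(11))**2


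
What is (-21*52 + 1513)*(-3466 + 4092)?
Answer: 263546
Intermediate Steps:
(-21*52 + 1513)*(-3466 + 4092) = (-1092 + 1513)*626 = 421*626 = 263546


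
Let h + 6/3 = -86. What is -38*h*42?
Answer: 140448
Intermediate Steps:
h = -88 (h = -2 - 86 = -88)
-38*h*42 = -38*(-88)*42 = 3344*42 = 140448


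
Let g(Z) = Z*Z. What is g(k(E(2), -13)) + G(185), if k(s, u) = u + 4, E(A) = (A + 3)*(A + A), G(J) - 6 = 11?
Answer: 98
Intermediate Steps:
G(J) = 17 (G(J) = 6 + 11 = 17)
E(A) = 2*A*(3 + A) (E(A) = (3 + A)*(2*A) = 2*A*(3 + A))
k(s, u) = 4 + u
g(Z) = Z²
g(k(E(2), -13)) + G(185) = (4 - 13)² + 17 = (-9)² + 17 = 81 + 17 = 98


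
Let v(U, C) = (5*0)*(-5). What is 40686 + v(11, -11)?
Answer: 40686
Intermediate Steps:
v(U, C) = 0 (v(U, C) = 0*(-5) = 0)
40686 + v(11, -11) = 40686 + 0 = 40686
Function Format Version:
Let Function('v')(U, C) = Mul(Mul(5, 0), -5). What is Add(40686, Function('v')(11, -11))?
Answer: 40686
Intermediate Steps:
Function('v')(U, C) = 0 (Function('v')(U, C) = Mul(0, -5) = 0)
Add(40686, Function('v')(11, -11)) = Add(40686, 0) = 40686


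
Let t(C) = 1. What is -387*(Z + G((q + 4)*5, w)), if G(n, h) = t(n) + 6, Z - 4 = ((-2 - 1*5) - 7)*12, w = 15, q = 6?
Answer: 60759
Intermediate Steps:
Z = -164 (Z = 4 + ((-2 - 1*5) - 7)*12 = 4 + ((-2 - 5) - 7)*12 = 4 + (-7 - 7)*12 = 4 - 14*12 = 4 - 168 = -164)
G(n, h) = 7 (G(n, h) = 1 + 6 = 7)
-387*(Z + G((q + 4)*5, w)) = -387*(-164 + 7) = -387*(-157) = 60759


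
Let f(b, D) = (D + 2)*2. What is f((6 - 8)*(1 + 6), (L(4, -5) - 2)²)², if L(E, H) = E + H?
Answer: 484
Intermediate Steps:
f(b, D) = 4 + 2*D (f(b, D) = (2 + D)*2 = 4 + 2*D)
f((6 - 8)*(1 + 6), (L(4, -5) - 2)²)² = (4 + 2*((4 - 5) - 2)²)² = (4 + 2*(-1 - 2)²)² = (4 + 2*(-3)²)² = (4 + 2*9)² = (4 + 18)² = 22² = 484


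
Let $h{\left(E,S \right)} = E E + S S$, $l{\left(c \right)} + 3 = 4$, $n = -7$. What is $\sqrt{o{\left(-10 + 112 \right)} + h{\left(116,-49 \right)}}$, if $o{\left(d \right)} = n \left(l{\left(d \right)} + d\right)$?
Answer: $4 \sqrt{946} \approx 123.03$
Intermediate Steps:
$l{\left(c \right)} = 1$ ($l{\left(c \right)} = -3 + 4 = 1$)
$h{\left(E,S \right)} = E^{2} + S^{2}$
$o{\left(d \right)} = -7 - 7 d$ ($o{\left(d \right)} = - 7 \left(1 + d\right) = -7 - 7 d$)
$\sqrt{o{\left(-10 + 112 \right)} + h{\left(116,-49 \right)}} = \sqrt{\left(-7 - 7 \left(-10 + 112\right)\right) + \left(116^{2} + \left(-49\right)^{2}\right)} = \sqrt{\left(-7 - 714\right) + \left(13456 + 2401\right)} = \sqrt{\left(-7 - 714\right) + 15857} = \sqrt{-721 + 15857} = \sqrt{15136} = 4 \sqrt{946}$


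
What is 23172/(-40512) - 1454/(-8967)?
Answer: -12406573/30272592 ≈ -0.40983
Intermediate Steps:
23172/(-40512) - 1454/(-8967) = 23172*(-1/40512) - 1454*(-1/8967) = -1931/3376 + 1454/8967 = -12406573/30272592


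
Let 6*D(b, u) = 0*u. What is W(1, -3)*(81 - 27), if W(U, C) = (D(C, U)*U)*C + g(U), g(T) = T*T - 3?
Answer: -108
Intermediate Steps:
g(T) = -3 + T² (g(T) = T² - 3 = -3 + T²)
D(b, u) = 0 (D(b, u) = (0*u)/6 = (⅙)*0 = 0)
W(U, C) = -3 + U² (W(U, C) = (0*U)*C + (-3 + U²) = 0*C + (-3 + U²) = 0 + (-3 + U²) = -3 + U²)
W(1, -3)*(81 - 27) = (-3 + 1²)*(81 - 27) = (-3 + 1)*54 = -2*54 = -108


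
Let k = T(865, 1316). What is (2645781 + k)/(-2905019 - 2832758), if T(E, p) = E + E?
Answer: -2647511/5737777 ≈ -0.46142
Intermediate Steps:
T(E, p) = 2*E
k = 1730 (k = 2*865 = 1730)
(2645781 + k)/(-2905019 - 2832758) = (2645781 + 1730)/(-2905019 - 2832758) = 2647511/(-5737777) = 2647511*(-1/5737777) = -2647511/5737777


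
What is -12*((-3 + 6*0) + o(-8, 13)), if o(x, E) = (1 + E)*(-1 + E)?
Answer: -1980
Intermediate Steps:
-12*((-3 + 6*0) + o(-8, 13)) = -12*((-3 + 6*0) + (-1 + 13**2)) = -12*((-3 + 0) + (-1 + 169)) = -12*(-3 + 168) = -12*165 = -1980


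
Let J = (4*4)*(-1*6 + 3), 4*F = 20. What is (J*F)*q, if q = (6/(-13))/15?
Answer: 96/13 ≈ 7.3846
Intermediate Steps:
F = 5 (F = (¼)*20 = 5)
J = -48 (J = 16*(-6 + 3) = 16*(-3) = -48)
q = -2/65 (q = (6*(-1/13))*(1/15) = -6/13*1/15 = -2/65 ≈ -0.030769)
(J*F)*q = -48*5*(-2/65) = -240*(-2/65) = 96/13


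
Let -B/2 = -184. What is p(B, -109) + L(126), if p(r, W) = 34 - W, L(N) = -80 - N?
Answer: -63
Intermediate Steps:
B = 368 (B = -2*(-184) = 368)
p(B, -109) + L(126) = (34 - 1*(-109)) + (-80 - 1*126) = (34 + 109) + (-80 - 126) = 143 - 206 = -63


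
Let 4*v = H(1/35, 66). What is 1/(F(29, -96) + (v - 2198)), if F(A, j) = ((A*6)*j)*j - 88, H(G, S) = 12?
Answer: 1/1601301 ≈ 6.2449e-7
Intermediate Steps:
v = 3 (v = (¼)*12 = 3)
F(A, j) = -88 + 6*A*j² (F(A, j) = ((6*A)*j)*j - 88 = (6*A*j)*j - 88 = 6*A*j² - 88 = -88 + 6*A*j²)
1/(F(29, -96) + (v - 2198)) = 1/((-88 + 6*29*(-96)²) + (3 - 2198)) = 1/((-88 + 6*29*9216) - 2195) = 1/((-88 + 1603584) - 2195) = 1/(1603496 - 2195) = 1/1601301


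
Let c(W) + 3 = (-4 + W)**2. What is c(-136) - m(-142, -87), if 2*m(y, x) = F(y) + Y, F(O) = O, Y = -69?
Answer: 39405/2 ≈ 19703.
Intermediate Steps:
c(W) = -3 + (-4 + W)**2
m(y, x) = -69/2 + y/2 (m(y, x) = (y - 69)/2 = (-69 + y)/2 = -69/2 + y/2)
c(-136) - m(-142, -87) = (-3 + (-4 - 136)**2) - (-69/2 + (1/2)*(-142)) = (-3 + (-140)**2) - (-69/2 - 71) = (-3 + 19600) - 1*(-211/2) = 19597 + 211/2 = 39405/2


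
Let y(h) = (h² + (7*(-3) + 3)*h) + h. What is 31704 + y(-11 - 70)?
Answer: 39642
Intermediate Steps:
y(h) = h² - 17*h (y(h) = (h² + (-21 + 3)*h) + h = (h² - 18*h) + h = h² - 17*h)
31704 + y(-11 - 70) = 31704 + (-11 - 70)*(-17 + (-11 - 70)) = 31704 - 81*(-17 - 81) = 31704 - 81*(-98) = 31704 + 7938 = 39642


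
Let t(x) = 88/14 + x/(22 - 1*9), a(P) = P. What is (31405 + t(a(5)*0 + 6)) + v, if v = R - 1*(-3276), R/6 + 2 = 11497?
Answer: 9432855/91 ≈ 1.0366e+5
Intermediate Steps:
R = 68970 (R = -12 + 6*11497 = -12 + 68982 = 68970)
v = 72246 (v = 68970 - 1*(-3276) = 68970 + 3276 = 72246)
t(x) = 44/7 + x/13 (t(x) = 88*(1/14) + x/(22 - 9) = 44/7 + x/13)
(31405 + t(a(5)*0 + 6)) + v = (31405 + (44/7 + (5*0 + 6)/13)) + 72246 = (31405 + (44/7 + (0 + 6)/13)) + 72246 = (31405 + (44/7 + (1/13)*6)) + 72246 = (31405 + (44/7 + 6/13)) + 72246 = (31405 + 614/91) + 72246 = 2858469/91 + 72246 = 9432855/91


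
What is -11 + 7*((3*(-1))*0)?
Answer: -11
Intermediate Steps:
-11 + 7*((3*(-1))*0) = -11 + 7*(-3*0) = -11 + 7*0 = -11 + 0 = -11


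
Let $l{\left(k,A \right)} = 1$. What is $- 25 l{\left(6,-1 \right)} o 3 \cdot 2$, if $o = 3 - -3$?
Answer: $-900$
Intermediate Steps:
$o = 6$ ($o = 3 + 3 = 6$)
$- 25 l{\left(6,-1 \right)} o 3 \cdot 2 = - 25 \cdot 1 \cdot 6 \cdot 3 \cdot 2 = - 25 \cdot 1 \cdot 18 \cdot 2 = - 25 \cdot 1 \cdot 36 = \left(-25\right) 36 = -900$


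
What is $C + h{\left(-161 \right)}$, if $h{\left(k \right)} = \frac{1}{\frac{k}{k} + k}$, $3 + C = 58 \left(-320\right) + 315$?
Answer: $- \frac{2919681}{160} \approx -18248.0$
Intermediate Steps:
$C = -18248$ ($C = -3 + \left(58 \left(-320\right) + 315\right) = -3 + \left(-18560 + 315\right) = -3 - 18245 = -18248$)
$h{\left(k \right)} = \frac{1}{1 + k}$
$C + h{\left(-161 \right)} = -18248 + \frac{1}{1 - 161} = -18248 + \frac{1}{-160} = -18248 - \frac{1}{160} = - \frac{2919681}{160}$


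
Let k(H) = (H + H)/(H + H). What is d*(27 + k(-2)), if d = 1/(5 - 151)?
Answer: -14/73 ≈ -0.19178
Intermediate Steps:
k(H) = 1 (k(H) = (2*H)/((2*H)) = (2*H)*(1/(2*H)) = 1)
d = -1/146 (d = 1/(-146) = -1/146 ≈ -0.0068493)
d*(27 + k(-2)) = -(27 + 1)/146 = -1/146*28 = -14/73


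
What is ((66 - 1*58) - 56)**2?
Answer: 2304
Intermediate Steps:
((66 - 1*58) - 56)**2 = ((66 - 58) - 56)**2 = (8 - 56)**2 = (-48)**2 = 2304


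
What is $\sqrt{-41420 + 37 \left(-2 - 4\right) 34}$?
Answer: $2 i \sqrt{12242} \approx 221.29 i$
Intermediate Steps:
$\sqrt{-41420 + 37 \left(-2 - 4\right) 34} = \sqrt{-41420 + 37 \left(-6\right) 34} = \sqrt{-41420 - 7548} = \sqrt{-48968} = 2 i \sqrt{12242}$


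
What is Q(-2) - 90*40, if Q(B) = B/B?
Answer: -3599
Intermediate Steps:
Q(B) = 1
Q(-2) - 90*40 = 1 - 90*40 = 1 - 3600 = -3599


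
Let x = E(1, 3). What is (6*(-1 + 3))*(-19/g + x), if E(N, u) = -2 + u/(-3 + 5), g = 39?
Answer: -154/13 ≈ -11.846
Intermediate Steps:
E(N, u) = -2 + u/2
x = -1/2 (x = -2 + (1/2)*3 = -2 + 3/2 = -1/2 ≈ -0.50000)
(6*(-1 + 3))*(-19/g + x) = (6*(-1 + 3))*(-19/39 - 1/2) = (6*2)*(-19*1/39 - 1/2) = 12*(-19/39 - 1/2) = 12*(-77/78) = -154/13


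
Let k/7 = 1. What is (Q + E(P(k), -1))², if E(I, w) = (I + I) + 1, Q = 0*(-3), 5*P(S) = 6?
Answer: 289/25 ≈ 11.560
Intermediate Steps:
k = 7 (k = 7*1 = 7)
P(S) = 6/5 (P(S) = (⅕)*6 = 6/5)
Q = 0
E(I, w) = 1 + 2*I (E(I, w) = 2*I + 1 = 1 + 2*I)
(Q + E(P(k), -1))² = (0 + (1 + 2*(6/5)))² = (0 + (1 + 12/5))² = (0 + 17/5)² = (17/5)² = 289/25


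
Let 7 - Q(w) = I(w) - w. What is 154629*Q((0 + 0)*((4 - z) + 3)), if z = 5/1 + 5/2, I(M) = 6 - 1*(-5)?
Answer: -618516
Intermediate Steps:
I(M) = 11 (I(M) = 6 + 5 = 11)
z = 15/2 (z = 5*1 + 5*(½) = 5 + 5/2 = 15/2 ≈ 7.5000)
Q(w) = -4 + w (Q(w) = 7 - (11 - w) = 7 + (-11 + w) = -4 + w)
154629*Q((0 + 0)*((4 - z) + 3)) = 154629*(-4 + (0 + 0)*((4 - 1*15/2) + 3)) = 154629*(-4 + 0*((4 - 15/2) + 3)) = 154629*(-4 + 0*(-7/2 + 3)) = 154629*(-4 + 0*(-½)) = 154629*(-4 + 0) = 154629*(-4) = -618516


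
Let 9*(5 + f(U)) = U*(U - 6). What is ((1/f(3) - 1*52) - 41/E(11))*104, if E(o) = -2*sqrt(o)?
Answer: -16276/3 + 2132*sqrt(11)/11 ≈ -4782.5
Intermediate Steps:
f(U) = -5 + U*(-6 + U)/9 (f(U) = -5 + (U*(U - 6))/9 = -5 + (U*(-6 + U))/9 = -5 + U*(-6 + U)/9)
((1/f(3) - 1*52) - 41/E(11))*104 = ((1/(-5 - 2/3*3 + (1/9)*3**2) - 1*52) - 41*(-sqrt(11)/22))*104 = ((1/(-5 - 2 + (1/9)*9) - 52) - (-41)*sqrt(11)/22)*104 = ((1/(-5 - 2 + 1) - 52) + 41*sqrt(11)/22)*104 = ((1/(-6) - 52) + 41*sqrt(11)/22)*104 = ((-1/6 - 52) + 41*sqrt(11)/22)*104 = (-313/6 + 41*sqrt(11)/22)*104 = -16276/3 + 2132*sqrt(11)/11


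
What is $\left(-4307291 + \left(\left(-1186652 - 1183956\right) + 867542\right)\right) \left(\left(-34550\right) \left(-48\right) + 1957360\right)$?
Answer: $-21008856426320$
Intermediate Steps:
$\left(-4307291 + \left(\left(-1186652 - 1183956\right) + 867542\right)\right) \left(\left(-34550\right) \left(-48\right) + 1957360\right) = \left(-4307291 + \left(-2370608 + 867542\right)\right) \left(1658400 + 1957360\right) = \left(-4307291 - 1503066\right) 3615760 = \left(-5810357\right) 3615760 = -21008856426320$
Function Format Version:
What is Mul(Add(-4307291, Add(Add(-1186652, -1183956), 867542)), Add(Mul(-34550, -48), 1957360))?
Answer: -21008856426320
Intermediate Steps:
Mul(Add(-4307291, Add(Add(-1186652, -1183956), 867542)), Add(Mul(-34550, -48), 1957360)) = Mul(Add(-4307291, Add(-2370608, 867542)), Add(1658400, 1957360)) = Mul(Add(-4307291, -1503066), 3615760) = Mul(-5810357, 3615760) = -21008856426320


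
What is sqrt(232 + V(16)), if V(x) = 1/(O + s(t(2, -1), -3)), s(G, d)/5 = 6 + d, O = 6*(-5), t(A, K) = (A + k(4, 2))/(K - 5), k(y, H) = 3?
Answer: 7*sqrt(1065)/15 ≈ 15.229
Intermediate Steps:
t(A, K) = (3 + A)/(-5 + K) (t(A, K) = (A + 3)/(K - 5) = (3 + A)/(-5 + K))
O = -30
s(G, d) = 30 + 5*d (s(G, d) = 5*(6 + d) = 30 + 5*d)
V(x) = -1/15 (V(x) = 1/(-30 + (30 + 5*(-3))) = 1/(-30 + (30 - 15)) = 1/(-30 + 15) = 1/(-15) = -1/15)
sqrt(232 + V(16)) = sqrt(232 - 1/15) = sqrt(3479/15) = 7*sqrt(1065)/15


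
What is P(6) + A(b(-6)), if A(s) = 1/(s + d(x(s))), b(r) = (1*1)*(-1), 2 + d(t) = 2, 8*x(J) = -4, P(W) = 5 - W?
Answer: -2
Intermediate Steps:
x(J) = -1/2 (x(J) = (1/8)*(-4) = -1/2)
d(t) = 0 (d(t) = -2 + 2 = 0)
b(r) = -1 (b(r) = 1*(-1) = -1)
A(s) = 1/s (A(s) = 1/(s + 0) = 1/s)
P(6) + A(b(-6)) = (5 - 1*6) + 1/(-1) = (5 - 6) - 1 = -1 - 1 = -2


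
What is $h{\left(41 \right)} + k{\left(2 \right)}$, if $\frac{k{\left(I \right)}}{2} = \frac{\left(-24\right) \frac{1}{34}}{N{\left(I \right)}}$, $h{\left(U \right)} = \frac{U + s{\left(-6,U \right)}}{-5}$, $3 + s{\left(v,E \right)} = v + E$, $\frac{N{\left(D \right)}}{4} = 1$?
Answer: $- \frac{1271}{85} \approx -14.953$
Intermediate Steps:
$N{\left(D \right)} = 4$ ($N{\left(D \right)} = 4 \cdot 1 = 4$)
$s{\left(v,E \right)} = -3 + E + v$ ($s{\left(v,E \right)} = -3 + \left(v + E\right) = -3 + \left(E + v\right) = -3 + E + v$)
$h{\left(U \right)} = \frac{9}{5} - \frac{2 U}{5}$ ($h{\left(U \right)} = \frac{U - \left(9 - U\right)}{-5} = \left(U + \left(-9 + U\right)\right) \left(- \frac{1}{5}\right) = \left(-9 + 2 U\right) \left(- \frac{1}{5}\right) = \frac{9}{5} - \frac{2 U}{5}$)
$k{\left(I \right)} = - \frac{6}{17}$ ($k{\left(I \right)} = 2 \frac{\left(-24\right) \frac{1}{34}}{4} = 2 \left(-24\right) \frac{1}{34} \cdot \frac{1}{4} = 2 \left(\left(- \frac{12}{17}\right) \frac{1}{4}\right) = 2 \left(- \frac{3}{17}\right) = - \frac{6}{17}$)
$h{\left(41 \right)} + k{\left(2 \right)} = \left(\frac{9}{5} - \frac{82}{5}\right) - \frac{6}{17} = - \frac{73}{5} - \frac{6}{17} = - \frac{1271}{85}$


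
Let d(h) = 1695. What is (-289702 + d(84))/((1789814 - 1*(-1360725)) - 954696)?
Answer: -288007/2195843 ≈ -0.13116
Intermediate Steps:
(-289702 + d(84))/((1789814 - 1*(-1360725)) - 954696) = (-289702 + 1695)/((1789814 - 1*(-1360725)) - 954696) = -288007/((1789814 + 1360725) - 954696) = -288007/(3150539 - 954696) = -288007/2195843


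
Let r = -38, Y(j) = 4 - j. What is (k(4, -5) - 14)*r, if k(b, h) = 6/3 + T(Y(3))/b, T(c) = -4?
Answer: 494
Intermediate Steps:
k(b, h) = 2 - 4/b (k(b, h) = 6/3 - 4/b = 6*(1/3) - 4/b = 2 - 4/b)
(k(4, -5) - 14)*r = ((2 - 4/4) - 14)*(-38) = ((2 - 4*1/4) - 14)*(-38) = ((2 - 1) - 14)*(-38) = (1 - 14)*(-38) = -13*(-38) = 494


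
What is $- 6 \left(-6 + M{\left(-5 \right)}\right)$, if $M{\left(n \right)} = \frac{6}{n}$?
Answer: $\frac{216}{5} \approx 43.2$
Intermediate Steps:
$- 6 \left(-6 + M{\left(-5 \right)}\right) = - 6 \left(-6 + \frac{6}{-5}\right) = - 6 \left(-6 + 6 \left(- \frac{1}{5}\right)\right) = - 6 \left(-6 - \frac{6}{5}\right) = \left(-6\right) \left(- \frac{36}{5}\right) = \frac{216}{5}$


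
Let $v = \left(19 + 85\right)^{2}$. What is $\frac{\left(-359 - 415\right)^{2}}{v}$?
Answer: $\frac{149769}{2704} \approx 55.388$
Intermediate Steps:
$v = 10816$ ($v = 104^{2} = 10816$)
$\frac{\left(-359 - 415\right)^{2}}{v} = \frac{\left(-359 - 415\right)^{2}}{10816} = \left(-774\right)^{2} \cdot \frac{1}{10816} = 599076 \cdot \frac{1}{10816} = \frac{149769}{2704}$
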